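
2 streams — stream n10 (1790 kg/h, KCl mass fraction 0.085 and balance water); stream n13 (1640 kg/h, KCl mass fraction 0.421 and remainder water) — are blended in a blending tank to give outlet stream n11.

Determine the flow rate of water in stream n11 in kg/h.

water out = water in = 1790×0.915 + 1640×0.579 = 2587.4 kg/h.

2587 kg/h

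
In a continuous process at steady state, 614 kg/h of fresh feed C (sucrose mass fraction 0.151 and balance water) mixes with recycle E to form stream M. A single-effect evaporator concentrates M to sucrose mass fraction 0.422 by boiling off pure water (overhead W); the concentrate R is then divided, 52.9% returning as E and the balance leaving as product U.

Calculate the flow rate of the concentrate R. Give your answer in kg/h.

Overall sucrose balance (none leaves overhead): sucrose in fresh feed = sucrose in product, i.e. 614×0.151 = (1−0.529)·R·0.422.
R = 92.714/(0.422×0.471) = 466.46 kg/h.

466.5 kg/h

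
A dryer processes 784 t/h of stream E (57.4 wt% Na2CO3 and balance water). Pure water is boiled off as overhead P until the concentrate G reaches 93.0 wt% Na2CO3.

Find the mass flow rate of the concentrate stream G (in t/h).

Na2CO3 is conserved: 784×0.574 = 450.02 t/h all reports to the concentrate.
Concentrate = 450.02/(target fraction) = 483.89 t/h.

483.9 t/h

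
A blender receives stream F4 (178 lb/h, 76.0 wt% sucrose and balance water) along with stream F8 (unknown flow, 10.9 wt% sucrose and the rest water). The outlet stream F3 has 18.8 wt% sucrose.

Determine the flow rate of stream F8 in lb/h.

1289 lb/h

Let F8 be the unknown flow. Total out = 178 + F8.
sucrose balance: 135.28 + 0.109·F8 = 0.188·(178 + F8)
(0.109 − 0.188)·F8 = 0.188×178 − 135.28 = -101.82
F8 = -101.82 / -0.079 = 1288.8 lb/h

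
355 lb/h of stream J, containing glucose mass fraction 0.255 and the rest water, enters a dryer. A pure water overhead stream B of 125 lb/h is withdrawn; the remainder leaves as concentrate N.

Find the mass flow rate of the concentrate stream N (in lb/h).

230 lb/h

Concentrate = 355 − 125 = 230 lb/h.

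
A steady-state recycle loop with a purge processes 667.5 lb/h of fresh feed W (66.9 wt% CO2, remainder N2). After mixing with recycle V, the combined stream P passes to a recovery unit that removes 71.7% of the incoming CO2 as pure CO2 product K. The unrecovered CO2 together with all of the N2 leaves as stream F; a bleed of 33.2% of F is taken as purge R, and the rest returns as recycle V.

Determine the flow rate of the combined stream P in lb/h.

1216 lb/h

N2 enters only via W and leaves only via the purge: 667.5×0.331 = 0.332×(N2 in F), and the recovery unit passes all N2, so N2 in P = N2 in F = 665.49 lb/h.
CO2 in P: m_A = 667.5×0.669 + (1−0.332)·(1−0.717)·m_A, so m_A = 446.56/0.8110 = 550.66 lb/h.
P = 550.66 + 665.49 = 1216.1 lb/h.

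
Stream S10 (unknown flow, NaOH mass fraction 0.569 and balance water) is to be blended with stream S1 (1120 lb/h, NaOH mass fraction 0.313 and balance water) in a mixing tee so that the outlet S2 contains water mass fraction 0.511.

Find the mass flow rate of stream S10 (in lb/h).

2464 lb/h

Let S10 be the unknown flow. Total out = 1120 + S10.
water balance: 769.44 + 0.431·S10 = 0.511·(1120 + S10)
(0.431 − 0.511)·S10 = 0.511×1120 − 769.44 = -197.12
S10 = -197.12 / -0.080 = 2464 lb/h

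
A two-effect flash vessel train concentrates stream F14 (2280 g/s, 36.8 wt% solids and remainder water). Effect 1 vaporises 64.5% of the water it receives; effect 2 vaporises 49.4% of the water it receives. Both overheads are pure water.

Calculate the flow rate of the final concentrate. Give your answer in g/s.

water in feed = 2280×0.632 = 1441 g/s.
After stage 1: water left = (1−0.645)×1441 = 511.54; stream total = 1350.6 g/s.
After stage 2: water left = (1−0.494)×511.54 = 258.84; final concentrate = 1097.9 g/s.

1098 g/s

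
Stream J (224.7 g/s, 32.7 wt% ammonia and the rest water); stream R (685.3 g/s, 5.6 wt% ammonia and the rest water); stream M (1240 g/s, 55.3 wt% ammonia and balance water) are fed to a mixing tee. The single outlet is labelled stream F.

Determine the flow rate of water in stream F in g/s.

1352 g/s

water out = water in = 224.7×0.673 + 685.3×0.944 + 1240×0.447 = 1352.4 g/s.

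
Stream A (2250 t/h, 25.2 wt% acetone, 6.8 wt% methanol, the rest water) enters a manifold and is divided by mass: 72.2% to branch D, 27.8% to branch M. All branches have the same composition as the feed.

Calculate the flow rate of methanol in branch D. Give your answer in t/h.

110.5 t/h

Branch D total = 0.722×2250 = 1624.5 t/h.
methanol in D = 0.068×1624.5 = 110.47 t/h.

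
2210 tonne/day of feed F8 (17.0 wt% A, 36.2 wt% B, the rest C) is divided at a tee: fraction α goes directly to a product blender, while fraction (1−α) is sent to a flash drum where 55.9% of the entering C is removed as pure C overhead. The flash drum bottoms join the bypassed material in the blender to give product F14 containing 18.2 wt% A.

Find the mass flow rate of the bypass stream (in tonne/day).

1653 tonne/day

All 2210×0.170 = 375.7 tonne/day of A reaches F14, so F14 = 375.7/0.182 = 2064.3 tonne/day and vapour = 145.71 tonne/day.
The evaporator receives (1−α)·2210 of feed at 0.468 C and removes 0.559 of that C:
0.559×0.468×(1−α)×2210 = 145.71
(1−α) = 145.71/578.16 = 0.2520;  α = 0.7480.
Bypass flow = 0.7480×2210 = 1653 tonne/day.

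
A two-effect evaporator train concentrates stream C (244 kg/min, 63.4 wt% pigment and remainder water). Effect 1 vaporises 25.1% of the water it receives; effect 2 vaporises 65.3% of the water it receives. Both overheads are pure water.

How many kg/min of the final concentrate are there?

177.9 kg/min

water in feed = 244×0.366 = 89.304 kg/min.
After stage 1: water left = (1−0.251)×89.304 = 66.889; stream total = 221.58 kg/min.
After stage 2: water left = (1−0.653)×66.889 = 23.21; final concentrate = 177.91 kg/min.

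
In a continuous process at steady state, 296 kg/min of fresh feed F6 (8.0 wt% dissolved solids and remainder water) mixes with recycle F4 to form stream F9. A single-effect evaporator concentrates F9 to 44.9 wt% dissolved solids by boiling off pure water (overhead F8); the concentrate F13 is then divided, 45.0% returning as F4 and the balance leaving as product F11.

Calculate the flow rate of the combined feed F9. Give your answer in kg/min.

Overall dissolved solids balance (none leaves overhead): dissolved solids in fresh feed = dissolved solids in product, i.e. 296×0.080 = (1−0.450)·F13·0.449.
F13 = 23.68/(0.449×0.550) = 95.89 kg/min.
Recycle F4 = 0.450×95.89 = 43.15 kg/min.
Combined feed F9 = 296 + 43.15 = 339.15 kg/min.

339.2 kg/min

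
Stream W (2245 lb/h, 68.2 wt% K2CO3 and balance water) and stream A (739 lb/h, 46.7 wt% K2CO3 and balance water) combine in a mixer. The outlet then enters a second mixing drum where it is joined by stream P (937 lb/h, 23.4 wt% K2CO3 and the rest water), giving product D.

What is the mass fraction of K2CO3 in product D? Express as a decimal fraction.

Overall, product flow = 3921 lb/h.
K2CO3 in = 2245×0.682 + 739×0.467 + 937×0.234 = 2095.5 lb/h.
K2CO3 fraction in D = 0.534.

0.534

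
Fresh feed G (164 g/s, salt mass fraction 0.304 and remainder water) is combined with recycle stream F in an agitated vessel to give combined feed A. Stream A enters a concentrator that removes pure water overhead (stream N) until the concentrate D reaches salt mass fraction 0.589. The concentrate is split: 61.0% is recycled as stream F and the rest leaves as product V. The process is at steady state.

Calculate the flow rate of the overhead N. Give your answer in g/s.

79.35 g/s

Overall salt balance (none leaves overhead): salt in fresh feed = salt in product, i.e. 164×0.304 = (1−0.610)·D·0.589.
D = 49.856/(0.589×0.390) = 217.04 g/s.
Recycle F = 0.610×217.04 = 132.39 g/s.
Combined feed A = 164 + 132.39 = 296.39 g/s.
Overhead N = A − D = 296.39 − 217.04 = 79.355 g/s.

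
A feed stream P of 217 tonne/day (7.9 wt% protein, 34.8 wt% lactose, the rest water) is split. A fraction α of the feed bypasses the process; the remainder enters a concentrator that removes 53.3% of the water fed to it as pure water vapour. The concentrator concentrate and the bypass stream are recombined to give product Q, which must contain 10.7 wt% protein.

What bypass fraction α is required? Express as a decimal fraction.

All 217×0.079 = 17.143 tonne/day of protein reaches Q, so Q = 17.143/0.107 = 160.21 tonne/day and vapour = 56.785 tonne/day.
The evaporator receives (1−α)·217 of feed at 0.573 water and removes 0.533 of that water:
0.533×0.573×(1−α)×217 = 56.785
(1−α) = 56.785/66.274 = 0.8568;  α = 0.1432.

0.143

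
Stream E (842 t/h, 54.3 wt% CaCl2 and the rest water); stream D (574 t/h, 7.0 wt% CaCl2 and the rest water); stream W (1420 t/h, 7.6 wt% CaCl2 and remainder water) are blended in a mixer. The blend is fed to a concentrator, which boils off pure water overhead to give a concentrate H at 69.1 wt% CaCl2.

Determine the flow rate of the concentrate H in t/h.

876 t/h

CaCl2 entering = 842×0.543 + 574×0.070 + 1420×0.076 = 605.31 t/h.
All CaCl2 reports to H, so H = 605.31/0.691 = 875.99 t/h.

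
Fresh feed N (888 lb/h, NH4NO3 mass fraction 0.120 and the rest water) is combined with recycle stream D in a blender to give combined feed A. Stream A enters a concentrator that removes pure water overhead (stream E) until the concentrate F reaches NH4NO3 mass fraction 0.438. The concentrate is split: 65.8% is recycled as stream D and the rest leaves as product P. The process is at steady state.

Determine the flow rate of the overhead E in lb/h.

Overall NH4NO3 balance (none leaves overhead): NH4NO3 in fresh feed = NH4NO3 in product, i.e. 888×0.120 = (1−0.658)·F·0.438.
F = 106.56/(0.438×0.342) = 711.37 lb/h.
Recycle D = 0.658×711.37 = 468.08 lb/h.
Combined feed A = 888 + 468.08 = 1356.1 lb/h.
Overhead E = A − F = 1356.1 − 711.37 = 644.71 lb/h.

644.7 lb/h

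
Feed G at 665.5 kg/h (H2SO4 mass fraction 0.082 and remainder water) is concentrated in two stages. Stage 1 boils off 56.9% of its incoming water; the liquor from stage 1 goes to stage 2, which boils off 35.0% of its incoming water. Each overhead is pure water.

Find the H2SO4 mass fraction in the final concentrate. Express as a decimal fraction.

0.242

water in feed = 665.5×0.918 = 610.93 kg/h.
After stage 1: water left = (1−0.569)×610.93 = 263.31; stream total = 317.88 kg/h.
After stage 2: water left = (1−0.350)×263.31 = 171.15; final concentrate = 225.72 kg/h.
H2SO4 fraction = 54.571/225.72 = 0.242.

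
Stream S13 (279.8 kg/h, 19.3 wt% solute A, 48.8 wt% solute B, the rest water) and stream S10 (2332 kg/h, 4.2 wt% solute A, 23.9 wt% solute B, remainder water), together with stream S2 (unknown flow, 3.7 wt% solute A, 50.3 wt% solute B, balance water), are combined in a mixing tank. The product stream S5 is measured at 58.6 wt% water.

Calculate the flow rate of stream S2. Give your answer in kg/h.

Let S2 be the unknown flow. Total out = 2611.8 + S2.
water balance: 1766 + 0.460·S2 = 0.586·(2611.8 + S2)
(0.460 − 0.586)·S2 = 0.586×2611.8 − 1766 = -235.45
S2 = -235.45 / -0.126 = 1868.6 kg/h

1869 kg/h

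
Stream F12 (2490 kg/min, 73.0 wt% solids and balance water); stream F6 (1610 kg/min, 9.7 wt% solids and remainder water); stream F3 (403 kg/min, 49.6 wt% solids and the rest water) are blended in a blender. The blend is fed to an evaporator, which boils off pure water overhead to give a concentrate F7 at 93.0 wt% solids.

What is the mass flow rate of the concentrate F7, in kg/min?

2337 kg/min

solids entering = 2490×0.730 + 1610×0.097 + 403×0.496 = 2173.8 kg/min.
All solids reports to F7, so F7 = 2173.8/0.930 = 2337.4 kg/min.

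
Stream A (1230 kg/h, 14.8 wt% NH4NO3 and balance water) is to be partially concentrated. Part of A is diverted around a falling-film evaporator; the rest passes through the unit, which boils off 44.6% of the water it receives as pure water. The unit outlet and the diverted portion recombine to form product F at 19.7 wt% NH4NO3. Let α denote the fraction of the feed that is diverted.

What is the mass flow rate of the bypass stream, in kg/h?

424.9 kg/h

All 1230×0.148 = 182.04 kg/h of NH4NO3 reaches F, so F = 182.04/0.197 = 924.06 kg/h and vapour = 305.94 kg/h.
The evaporator receives (1−α)·1230 of feed at 0.852 water and removes 0.446 of that water:
0.446×0.852×(1−α)×1230 = 305.94
(1−α) = 305.94/467.39 = 0.6546;  α = 0.3454.
Bypass flow = 0.3454×1230 = 424.88 kg/h.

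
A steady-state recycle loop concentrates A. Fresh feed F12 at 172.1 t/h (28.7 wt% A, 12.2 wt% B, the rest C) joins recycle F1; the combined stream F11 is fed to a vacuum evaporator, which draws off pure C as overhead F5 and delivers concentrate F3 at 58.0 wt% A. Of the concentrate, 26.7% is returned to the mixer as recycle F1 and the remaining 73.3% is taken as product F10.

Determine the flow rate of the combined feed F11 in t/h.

Overall A balance (none leaves overhead): A in fresh feed = A in product, i.e. 172.1×0.287 = (1−0.267)·F3·0.580.
F3 = 49.393/(0.580×0.733) = 116.18 t/h.
Recycle F1 = 0.267×116.18 = 31.02 t/h.
Combined feed F11 = 172.1 + 31.02 = 203.12 t/h.

203.1 t/h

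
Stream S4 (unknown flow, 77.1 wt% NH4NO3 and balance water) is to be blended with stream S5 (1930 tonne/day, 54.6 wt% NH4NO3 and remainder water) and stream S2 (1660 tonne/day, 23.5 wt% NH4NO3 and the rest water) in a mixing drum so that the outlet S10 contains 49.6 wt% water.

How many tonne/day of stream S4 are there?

1369 tonne/day

Let S4 be the unknown flow. Total out = 3590 + S4.
water balance: 2146.1 + 0.229·S4 = 0.496·(3590 + S4)
(0.229 − 0.496)·S4 = 0.496×3590 − 2146.1 = -365.48
S4 = -365.48 / -0.267 = 1368.8 tonne/day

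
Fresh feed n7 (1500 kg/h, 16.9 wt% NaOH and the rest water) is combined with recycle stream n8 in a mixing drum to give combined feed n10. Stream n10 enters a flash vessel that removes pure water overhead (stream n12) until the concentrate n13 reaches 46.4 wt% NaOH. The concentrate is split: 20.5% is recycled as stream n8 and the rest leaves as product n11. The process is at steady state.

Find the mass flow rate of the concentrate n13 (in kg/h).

Overall NaOH balance (none leaves overhead): NaOH in fresh feed = NaOH in product, i.e. 1500×0.169 = (1−0.205)·n13·0.464.
n13 = 253.5/(0.464×0.795) = 687.22 kg/h.

687.2 kg/h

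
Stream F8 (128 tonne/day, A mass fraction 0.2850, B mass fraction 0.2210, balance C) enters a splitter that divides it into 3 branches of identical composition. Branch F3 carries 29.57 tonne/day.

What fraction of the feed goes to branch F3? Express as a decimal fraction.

Fraction to F3 = 29.57/128 = 0.2310.

0.231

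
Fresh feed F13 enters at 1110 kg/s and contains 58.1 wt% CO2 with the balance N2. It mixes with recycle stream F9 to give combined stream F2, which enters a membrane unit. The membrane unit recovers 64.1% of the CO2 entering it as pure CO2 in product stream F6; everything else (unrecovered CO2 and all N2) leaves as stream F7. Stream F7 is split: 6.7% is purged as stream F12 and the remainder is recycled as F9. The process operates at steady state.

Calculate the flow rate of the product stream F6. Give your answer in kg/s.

621.6 kg/s

CO2 in F2: m_A = 1110×0.581 + (1−0.067)·(1−0.641)·m_A, so m_A = 644.91/0.6651 = 969.71 kg/s.
Product F6 = 0.641×969.71 = 621.59 kg/s.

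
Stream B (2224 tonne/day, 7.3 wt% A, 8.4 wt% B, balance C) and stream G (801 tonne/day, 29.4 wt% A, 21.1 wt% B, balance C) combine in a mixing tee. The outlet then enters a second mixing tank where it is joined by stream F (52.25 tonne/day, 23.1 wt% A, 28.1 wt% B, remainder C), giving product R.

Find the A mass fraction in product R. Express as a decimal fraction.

0.133

Overall, product flow = 3077.2 tonne/day.
A in = 2224×0.073 + 801×0.294 + 52.25×0.231 = 409.92 tonne/day.
A fraction in R = 0.133.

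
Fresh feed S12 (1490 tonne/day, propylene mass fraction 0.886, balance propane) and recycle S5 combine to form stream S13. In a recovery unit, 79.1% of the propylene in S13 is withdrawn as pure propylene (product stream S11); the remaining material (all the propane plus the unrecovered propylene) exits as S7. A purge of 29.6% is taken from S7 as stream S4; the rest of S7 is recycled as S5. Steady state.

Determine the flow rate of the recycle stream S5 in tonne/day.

631.7 tonne/day

propane enters only via S12 and leaves only via the purge: 1490×0.114 = 0.296×(propane in S7), and the recovery unit passes all propane, so propane in S13 = propane in S7 = 573.85 tonne/day.
propylene in S13: m_A = 1490×0.886 + (1−0.296)·(1−0.791)·m_A, so m_A = 1320.1/0.8529 = 1547.9 tonne/day.
S7 = (1−0.791)×1547.9 + 573.85 = 897.36 tonne/day.
Recycle S5 = (1−0.296)×897.36 = 631.74 tonne/day.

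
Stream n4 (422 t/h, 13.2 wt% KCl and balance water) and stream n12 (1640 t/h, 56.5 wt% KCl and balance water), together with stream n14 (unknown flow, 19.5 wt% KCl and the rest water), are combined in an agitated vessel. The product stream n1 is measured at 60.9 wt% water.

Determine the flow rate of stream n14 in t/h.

Let n14 be the unknown flow. Total out = 2062 + n14.
water balance: 1079.7 + 0.805·n14 = 0.609·(2062 + n14)
(0.805 − 0.609)·n14 = 0.609×2062 − 1079.7 = 176.06
n14 = 176.06 / 0.196 = 898.28 t/h

898.3 t/h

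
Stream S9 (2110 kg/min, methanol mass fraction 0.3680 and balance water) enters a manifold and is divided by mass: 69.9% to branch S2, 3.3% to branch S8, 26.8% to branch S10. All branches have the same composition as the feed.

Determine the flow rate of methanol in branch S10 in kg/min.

Branch S10 total = 0.268×2110 = 565.48 kg/min.
methanol in S10 = 0.368×565.48 = 208.1 kg/min.

208.1 kg/min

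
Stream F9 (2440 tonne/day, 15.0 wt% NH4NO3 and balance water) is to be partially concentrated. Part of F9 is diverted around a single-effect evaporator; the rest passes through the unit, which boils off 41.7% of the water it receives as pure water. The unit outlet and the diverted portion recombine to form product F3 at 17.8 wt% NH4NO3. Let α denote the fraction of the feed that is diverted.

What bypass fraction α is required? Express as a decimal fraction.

All 2440×0.150 = 366 tonne/day of NH4NO3 reaches F3, so F3 = 366/0.178 = 2056.2 tonne/day and vapour = 383.82 tonne/day.
The evaporator receives (1−α)·2440 of feed at 0.850 water and removes 0.417 of that water:
0.417×0.850×(1−α)×2440 = 383.82
(1−α) = 383.82/864.86 = 0.4438;  α = 0.5562.

0.556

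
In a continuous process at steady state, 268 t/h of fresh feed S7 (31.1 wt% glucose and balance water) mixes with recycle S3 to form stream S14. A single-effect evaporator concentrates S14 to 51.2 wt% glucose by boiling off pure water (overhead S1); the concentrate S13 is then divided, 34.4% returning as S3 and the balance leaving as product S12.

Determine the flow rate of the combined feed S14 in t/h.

353.4 t/h

Overall glucose balance (none leaves overhead): glucose in fresh feed = glucose in product, i.e. 268×0.311 = (1−0.344)·S13·0.512.
S13 = 83.348/(0.512×0.656) = 248.15 t/h.
Recycle S3 = 0.344×248.15 = 85.365 t/h.
Combined feed S14 = 268 + 85.365 = 353.36 t/h.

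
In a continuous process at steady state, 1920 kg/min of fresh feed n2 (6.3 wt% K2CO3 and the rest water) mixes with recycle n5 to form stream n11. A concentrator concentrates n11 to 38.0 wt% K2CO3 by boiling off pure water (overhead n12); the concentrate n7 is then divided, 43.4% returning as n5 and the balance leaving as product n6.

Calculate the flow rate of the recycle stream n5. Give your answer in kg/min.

Overall K2CO3 balance (none leaves overhead): K2CO3 in fresh feed = K2CO3 in product, i.e. 1920×0.063 = (1−0.434)·n7·0.380.
n7 = 120.96/(0.380×0.566) = 562.4 kg/min.
Recycle n5 = 0.434×562.4 = 244.08 kg/min.

244.1 kg/min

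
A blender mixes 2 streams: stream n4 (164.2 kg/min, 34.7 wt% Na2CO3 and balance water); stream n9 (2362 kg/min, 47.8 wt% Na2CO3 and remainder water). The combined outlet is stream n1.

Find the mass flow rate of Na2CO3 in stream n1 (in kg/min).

Na2CO3 out = Na2CO3 in = 164.2×0.347 + 2362×0.478 = 1186 kg/min.

1186 kg/min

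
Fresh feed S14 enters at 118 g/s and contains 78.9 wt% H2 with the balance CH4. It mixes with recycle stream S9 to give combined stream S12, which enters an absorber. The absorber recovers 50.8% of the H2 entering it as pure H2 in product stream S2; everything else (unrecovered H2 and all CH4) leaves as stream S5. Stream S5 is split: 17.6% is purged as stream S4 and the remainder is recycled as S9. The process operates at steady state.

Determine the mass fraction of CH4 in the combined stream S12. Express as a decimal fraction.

CH4 enters only via S14 and leaves only via the purge: 118×0.211 = 0.176×(CH4 in S5), and the absorber passes all CH4, so CH4 in S12 = CH4 in S5 = 141.47 g/s.
H2 in S12: m_A = 118×0.789 + (1−0.176)·(1−0.508)·m_A, so m_A = 93.102/0.5946 = 156.58 g/s.
S12 = 156.58 + 141.47 = 298.05 g/s.
CH4 fraction in S12 = 141.47/298.05 = 0.4746.

0.4746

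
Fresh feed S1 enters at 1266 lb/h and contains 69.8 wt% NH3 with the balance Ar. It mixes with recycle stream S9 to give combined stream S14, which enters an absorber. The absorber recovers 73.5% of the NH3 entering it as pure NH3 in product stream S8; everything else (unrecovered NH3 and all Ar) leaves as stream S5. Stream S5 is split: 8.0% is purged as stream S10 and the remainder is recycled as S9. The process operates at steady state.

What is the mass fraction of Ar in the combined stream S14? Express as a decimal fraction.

0.804

Ar enters only via S1 and leaves only via the purge: 1266×0.302 = 0.080×(Ar in S5), and the absorber passes all Ar, so Ar in S14 = Ar in S5 = 4779.1 lb/h.
NH3 in S14: m_A = 1266×0.698 + (1−0.080)·(1−0.735)·m_A, so m_A = 883.67/0.7562 = 1168.6 lb/h.
S14 = 1168.6 + 4779.1 = 5947.7 lb/h.
Ar fraction in S14 = 4779.1/5947.7 = 0.804.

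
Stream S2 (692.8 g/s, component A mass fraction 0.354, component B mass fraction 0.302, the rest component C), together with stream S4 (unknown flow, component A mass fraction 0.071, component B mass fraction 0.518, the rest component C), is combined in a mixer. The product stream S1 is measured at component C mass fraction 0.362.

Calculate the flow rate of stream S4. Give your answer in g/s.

254.5 g/s

Let S4 be the unknown flow. Total out = 692.8 + S4.
component C balance: 238.32 + 0.411·S4 = 0.362·(692.8 + S4)
(0.411 − 0.362)·S4 = 0.362×692.8 − 238.32 = 12.47
S4 = 12.47 / 0.049 = 254.5 g/s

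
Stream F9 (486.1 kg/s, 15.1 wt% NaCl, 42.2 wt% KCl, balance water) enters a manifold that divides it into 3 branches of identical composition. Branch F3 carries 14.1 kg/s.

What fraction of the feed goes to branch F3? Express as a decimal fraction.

0.029

Fraction to F3 = 14.1/486.1 = 0.0290.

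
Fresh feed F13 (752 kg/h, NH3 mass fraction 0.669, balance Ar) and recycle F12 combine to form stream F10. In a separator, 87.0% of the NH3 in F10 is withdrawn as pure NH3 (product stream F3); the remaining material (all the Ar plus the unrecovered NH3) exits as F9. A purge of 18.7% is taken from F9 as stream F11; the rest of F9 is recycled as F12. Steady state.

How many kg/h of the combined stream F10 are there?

Ar enters only via F13 and leaves only via the purge: 752×0.331 = 0.187×(Ar in F9), and the separator passes all Ar, so Ar in F10 = Ar in F9 = 1331.1 kg/h.
NH3 in F10: m_A = 752×0.669 + (1−0.187)·(1−0.870)·m_A, so m_A = 503.09/0.8943 = 562.54 kg/h.
F10 = 562.54 + 1331.1 = 1893.6 kg/h.

1894 kg/h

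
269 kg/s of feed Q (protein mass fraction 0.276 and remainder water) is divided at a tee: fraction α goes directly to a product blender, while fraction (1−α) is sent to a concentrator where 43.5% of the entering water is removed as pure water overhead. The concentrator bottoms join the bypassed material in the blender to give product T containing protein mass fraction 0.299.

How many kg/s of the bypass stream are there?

All 269×0.276 = 74.244 kg/s of protein reaches T, so T = 74.244/0.299 = 248.31 kg/s and vapour = 20.692 kg/s.
The evaporator receives (1−α)·269 of feed at 0.724 water and removes 0.435 of that water:
0.435×0.724×(1−α)×269 = 20.692
(1−α) = 20.692/84.719 = 0.2442;  α = 0.7558.
Bypass flow = 0.7558×269 = 203.3 kg/s.

203.3 kg/s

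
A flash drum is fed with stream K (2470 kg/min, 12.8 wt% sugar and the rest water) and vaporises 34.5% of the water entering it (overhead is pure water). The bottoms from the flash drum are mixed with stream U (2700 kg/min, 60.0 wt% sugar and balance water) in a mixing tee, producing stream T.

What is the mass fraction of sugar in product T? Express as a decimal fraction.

Vapour removed = 0.345×0.872×2470 = 743.07 kg/min; concentrate = 1726.9 kg/min.
sugar reaching the mixer = 316.16 (from concentrate) + 2700×0.600 = 1936.2 kg/min.
Product flow = 1726.9 + 2700 = 4426.9 kg/min; sugar fraction = 0.437.

0.437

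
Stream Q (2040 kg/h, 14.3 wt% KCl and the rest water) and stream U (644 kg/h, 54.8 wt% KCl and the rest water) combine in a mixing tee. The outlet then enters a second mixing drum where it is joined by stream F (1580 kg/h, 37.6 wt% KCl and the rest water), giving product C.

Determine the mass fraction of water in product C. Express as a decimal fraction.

Overall, product flow = 4264 kg/h.
water in = 2040×0.857 + 644×0.452 + 1580×0.624 = 3025.3 kg/h.
water fraction in C = 0.7095.

0.7095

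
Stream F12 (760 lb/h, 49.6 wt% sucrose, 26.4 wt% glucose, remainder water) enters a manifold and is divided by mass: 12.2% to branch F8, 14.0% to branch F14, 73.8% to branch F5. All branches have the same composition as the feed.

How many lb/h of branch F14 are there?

106.4 lb/h

Branch F14 flow = 0.140×760 = 106.4 lb/h.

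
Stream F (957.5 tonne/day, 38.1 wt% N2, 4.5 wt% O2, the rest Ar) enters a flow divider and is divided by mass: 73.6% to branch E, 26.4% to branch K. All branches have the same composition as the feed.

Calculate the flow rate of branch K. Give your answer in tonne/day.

Branch K flow = 0.264×957.5 = 252.78 tonne/day.

252.8 tonne/day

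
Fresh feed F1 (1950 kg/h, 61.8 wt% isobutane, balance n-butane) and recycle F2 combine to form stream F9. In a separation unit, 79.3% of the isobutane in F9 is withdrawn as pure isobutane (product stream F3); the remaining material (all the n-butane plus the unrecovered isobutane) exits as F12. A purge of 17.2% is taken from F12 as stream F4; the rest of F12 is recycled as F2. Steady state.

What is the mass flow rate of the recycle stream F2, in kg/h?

3835 kg/h

n-butane enters only via F1 and leaves only via the purge: 1950×0.382 = 0.172×(n-butane in F12), and the separation unit passes all n-butane, so n-butane in F9 = n-butane in F12 = 4330.8 kg/h.
isobutane in F9: m_A = 1950×0.618 + (1−0.172)·(1−0.793)·m_A, so m_A = 1205.1/0.8286 = 1454.4 kg/h.
F12 = (1−0.793)×1454.4 + 4330.8 = 4631.9 kg/h.
Recycle F2 = (1−0.172)×4631.9 = 3835.2 kg/h.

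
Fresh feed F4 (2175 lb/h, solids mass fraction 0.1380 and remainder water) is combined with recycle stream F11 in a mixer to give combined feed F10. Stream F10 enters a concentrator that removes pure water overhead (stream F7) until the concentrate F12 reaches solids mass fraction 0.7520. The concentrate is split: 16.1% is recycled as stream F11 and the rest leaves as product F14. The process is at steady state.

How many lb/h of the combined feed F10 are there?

2252 lb/h

Overall solids balance (none leaves overhead): solids in fresh feed = solids in product, i.e. 2175×0.138 = (1−0.161)·F12·0.752.
F12 = 300.15/(0.752×0.839) = 475.73 lb/h.
Recycle F11 = 0.161×475.73 = 76.592 lb/h.
Combined feed F10 = 2175 + 76.592 = 2251.6 lb/h.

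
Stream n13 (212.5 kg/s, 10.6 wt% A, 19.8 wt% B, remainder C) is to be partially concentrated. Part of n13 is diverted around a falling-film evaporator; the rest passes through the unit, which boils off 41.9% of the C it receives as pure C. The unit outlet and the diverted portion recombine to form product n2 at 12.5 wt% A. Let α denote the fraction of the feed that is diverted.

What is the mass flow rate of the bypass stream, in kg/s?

101.7 kg/s

All 212.5×0.106 = 22.525 kg/s of A reaches n2, so n2 = 22.525/0.125 = 180.2 kg/s and vapour = 32.3 kg/s.
The evaporator receives (1−α)·212.5 of feed at 0.696 C and removes 0.419 of that C:
0.419×0.696×(1−α)×212.5 = 32.3
(1−α) = 32.3/61.97 = 0.5212;  α = 0.4788.
Bypass flow = 0.4788×212.5 = 101.74 kg/s.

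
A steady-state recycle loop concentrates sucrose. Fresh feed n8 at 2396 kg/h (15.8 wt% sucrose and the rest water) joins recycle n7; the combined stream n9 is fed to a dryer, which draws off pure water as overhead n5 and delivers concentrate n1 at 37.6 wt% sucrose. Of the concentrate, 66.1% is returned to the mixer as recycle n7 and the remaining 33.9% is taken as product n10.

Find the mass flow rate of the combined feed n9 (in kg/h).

Overall sucrose balance (none leaves overhead): sucrose in fresh feed = sucrose in product, i.e. 2396×0.158 = (1−0.661)·n1·0.376.
n1 = 378.57/(0.376×0.339) = 2970 kg/h.
Recycle n7 = 0.661×2970 = 1963.2 kg/h.
Combined feed n9 = 2396 + 1963.2 = 4359.2 kg/h.

4359 kg/h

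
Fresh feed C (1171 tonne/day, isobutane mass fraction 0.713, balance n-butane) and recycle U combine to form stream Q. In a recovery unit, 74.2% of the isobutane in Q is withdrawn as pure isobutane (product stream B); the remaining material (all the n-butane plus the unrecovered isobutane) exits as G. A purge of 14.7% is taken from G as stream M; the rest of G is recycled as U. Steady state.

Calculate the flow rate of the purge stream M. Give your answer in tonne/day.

n-butane enters only via C and leaves only via the purge: 1171×0.287 = 0.147×(n-butane in G), and the recovery unit passes all n-butane, so n-butane in Q = n-butane in G = 2286.2 tonne/day.
isobutane in Q: m_A = 1171×0.713 + (1−0.147)·(1−0.742)·m_A, so m_A = 834.92/0.7799 = 1070.5 tonne/day.
G = (1−0.742)×1070.5 + 2286.2 = 2562.4 tonne/day.
Purge M = 0.147×2562.4 = 376.68 tonne/day.

376.7 tonne/day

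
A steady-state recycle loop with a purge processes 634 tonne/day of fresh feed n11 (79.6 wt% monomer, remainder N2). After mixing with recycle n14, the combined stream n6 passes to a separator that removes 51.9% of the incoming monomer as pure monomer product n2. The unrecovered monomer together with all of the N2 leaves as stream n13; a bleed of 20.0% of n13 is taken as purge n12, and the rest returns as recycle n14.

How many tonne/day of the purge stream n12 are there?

208.3 tonne/day

N2 enters only via n11 and leaves only via the purge: 634×0.204 = 0.200×(N2 in n13), and the separator passes all N2, so N2 in n6 = N2 in n13 = 646.68 tonne/day.
monomer in n6: m_A = 634×0.796 + (1−0.200)·(1−0.519)·m_A, so m_A = 504.66/0.6152 = 820.33 tonne/day.
n13 = (1−0.519)×820.33 + 646.68 = 1041.3 tonne/day.
Purge n12 = 0.200×1041.3 = 208.25 tonne/day.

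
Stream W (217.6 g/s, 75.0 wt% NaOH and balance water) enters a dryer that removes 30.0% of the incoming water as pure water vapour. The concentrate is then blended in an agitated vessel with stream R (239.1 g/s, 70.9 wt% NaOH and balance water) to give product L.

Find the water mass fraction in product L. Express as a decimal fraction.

0.2445

Vapour removed = 0.300×0.250×217.6 = 16.32 g/s; concentrate = 201.28 g/s.
water reaching the mixer = 38.08 (from concentrate) + 239.1×0.291 = 107.66 g/s.
Product flow = 201.28 + 239.1 = 440.38 g/s; water fraction = 0.2445.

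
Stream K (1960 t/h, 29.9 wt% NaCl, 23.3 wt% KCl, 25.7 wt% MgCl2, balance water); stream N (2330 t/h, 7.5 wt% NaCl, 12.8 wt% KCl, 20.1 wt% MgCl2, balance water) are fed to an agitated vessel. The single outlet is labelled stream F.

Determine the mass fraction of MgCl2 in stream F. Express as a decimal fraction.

Total flow out = 1960 + 2330 = 4290 t/h.
MgCl2 in = 1960×0.257 + 2330×0.201 = 972.05 t/h.
MgCl2 mass fraction in F = 972.05/4290 = 0.227.

0.227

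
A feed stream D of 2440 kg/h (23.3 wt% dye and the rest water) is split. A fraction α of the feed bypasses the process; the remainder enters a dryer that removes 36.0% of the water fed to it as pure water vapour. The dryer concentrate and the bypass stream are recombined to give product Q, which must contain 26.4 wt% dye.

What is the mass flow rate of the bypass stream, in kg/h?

All 2440×0.233 = 568.52 kg/h of dye reaches Q, so Q = 568.52/0.264 = 2153.5 kg/h and vapour = 286.52 kg/h.
The evaporator receives (1−α)·2440 of feed at 0.767 water and removes 0.360 of that water:
0.360×0.767×(1−α)×2440 = 286.52
(1−α) = 286.52/673.73 = 0.4253;  α = 0.5747.
Bypass flow = 0.5747×2440 = 1402.4 kg/h.

1402 kg/h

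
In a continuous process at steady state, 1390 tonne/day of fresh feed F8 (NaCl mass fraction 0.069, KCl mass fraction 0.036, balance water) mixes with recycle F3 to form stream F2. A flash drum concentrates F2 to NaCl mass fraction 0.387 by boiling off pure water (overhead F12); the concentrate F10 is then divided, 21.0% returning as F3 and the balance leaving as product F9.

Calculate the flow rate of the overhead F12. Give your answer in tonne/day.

Overall NaCl balance (none leaves overhead): NaCl in fresh feed = NaCl in product, i.e. 1390×0.069 = (1−0.210)·F10·0.387.
F10 = 95.91/(0.387×0.790) = 313.71 tonne/day.
Recycle F3 = 0.210×313.71 = 65.879 tonne/day.
Combined feed F2 = 1390 + 65.879 = 1455.9 tonne/day.
Overhead F12 = F2 − F10 = 1455.9 − 313.71 = 1142.2 tonne/day.

1142 tonne/day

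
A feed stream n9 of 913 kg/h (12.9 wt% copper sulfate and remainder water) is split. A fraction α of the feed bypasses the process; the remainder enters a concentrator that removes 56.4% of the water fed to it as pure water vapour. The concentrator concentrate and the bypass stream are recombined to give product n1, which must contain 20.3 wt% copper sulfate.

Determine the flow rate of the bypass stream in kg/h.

235.5 kg/h

All 913×0.129 = 117.78 kg/h of copper sulfate reaches n1, so n1 = 117.78/0.203 = 580.18 kg/h and vapour = 332.82 kg/h.
The evaporator receives (1−α)·913 of feed at 0.871 water and removes 0.564 of that water:
0.564×0.871×(1−α)×913 = 332.82
(1−α) = 332.82/448.51 = 0.7421;  α = 0.2579.
Bypass flow = 0.2579×913 = 235.5 kg/h.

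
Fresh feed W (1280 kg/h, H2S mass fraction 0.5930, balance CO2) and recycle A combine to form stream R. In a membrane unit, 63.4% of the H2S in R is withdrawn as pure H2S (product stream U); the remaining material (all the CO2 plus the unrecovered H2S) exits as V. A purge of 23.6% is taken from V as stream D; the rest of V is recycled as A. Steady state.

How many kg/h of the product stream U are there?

H2S in R: m_A = 1280×0.593 + (1−0.236)·(1−0.634)·m_A, so m_A = 759.04/0.7204 = 1053.7 kg/h.
Product U = 0.634×1053.7 = 668.03 kg/h.

668 kg/h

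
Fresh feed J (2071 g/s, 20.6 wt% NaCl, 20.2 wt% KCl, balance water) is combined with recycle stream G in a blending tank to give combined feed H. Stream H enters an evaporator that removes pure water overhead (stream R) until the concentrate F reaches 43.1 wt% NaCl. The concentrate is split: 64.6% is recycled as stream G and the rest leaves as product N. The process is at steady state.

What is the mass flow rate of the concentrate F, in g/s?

Overall NaCl balance (none leaves overhead): NaCl in fresh feed = NaCl in product, i.e. 2071×0.206 = (1−0.646)·F·0.431.
F = 426.63/(0.431×0.354) = 2796.2 g/s.

2796 g/s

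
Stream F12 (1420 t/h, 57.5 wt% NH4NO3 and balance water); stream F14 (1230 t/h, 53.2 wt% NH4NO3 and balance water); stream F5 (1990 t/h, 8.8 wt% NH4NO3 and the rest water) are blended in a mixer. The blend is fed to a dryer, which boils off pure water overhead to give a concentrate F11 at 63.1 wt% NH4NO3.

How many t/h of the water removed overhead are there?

2031 t/h

NH4NO3 entering = 1420×0.575 + 1230×0.532 + 1990×0.088 = 1646 t/h.
All NH4NO3 reports to F11, so F11 = 1646/0.631 = 2608.5 t/h.
Total feed = 4640 t/h; overhead = 4640 − 2608.5 = 2031.5 t/h.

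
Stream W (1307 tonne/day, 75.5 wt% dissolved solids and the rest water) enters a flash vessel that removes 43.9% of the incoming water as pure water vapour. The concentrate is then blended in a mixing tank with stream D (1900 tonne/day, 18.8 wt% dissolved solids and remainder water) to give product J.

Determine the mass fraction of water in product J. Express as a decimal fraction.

0.562

Vapour removed = 0.439×0.245×1307 = 140.57 tonne/day; concentrate = 1166.4 tonne/day.
water reaching the mixer = 179.64 (from concentrate) + 1900×0.812 = 1722.4 tonne/day.
Product flow = 1166.4 + 1900 = 3066.4 tonne/day; water fraction = 0.562.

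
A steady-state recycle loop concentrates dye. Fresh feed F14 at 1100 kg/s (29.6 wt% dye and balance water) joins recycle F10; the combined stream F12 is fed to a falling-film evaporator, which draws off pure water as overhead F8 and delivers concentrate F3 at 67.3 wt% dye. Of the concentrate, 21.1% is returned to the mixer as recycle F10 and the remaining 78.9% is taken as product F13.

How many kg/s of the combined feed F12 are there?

1229 kg/s

Overall dye balance (none leaves overhead): dye in fresh feed = dye in product, i.e. 1100×0.296 = (1−0.211)·F3·0.673.
F3 = 325.6/(0.673×0.789) = 613.19 kg/s.
Recycle F10 = 0.211×613.19 = 129.38 kg/s.
Combined feed F12 = 1100 + 129.38 = 1229.4 kg/s.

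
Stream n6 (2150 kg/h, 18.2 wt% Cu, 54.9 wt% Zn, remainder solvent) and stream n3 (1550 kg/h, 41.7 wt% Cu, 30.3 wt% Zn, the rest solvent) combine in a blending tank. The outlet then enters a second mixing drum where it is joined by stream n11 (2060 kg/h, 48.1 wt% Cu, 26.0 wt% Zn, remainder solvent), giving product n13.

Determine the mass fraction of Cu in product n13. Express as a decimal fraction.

Overall, product flow = 5760 kg/h.
Cu in = 2150×0.182 + 1550×0.417 + 2060×0.481 = 2028.5 kg/h.
Cu fraction in n13 = 0.3522.

0.3522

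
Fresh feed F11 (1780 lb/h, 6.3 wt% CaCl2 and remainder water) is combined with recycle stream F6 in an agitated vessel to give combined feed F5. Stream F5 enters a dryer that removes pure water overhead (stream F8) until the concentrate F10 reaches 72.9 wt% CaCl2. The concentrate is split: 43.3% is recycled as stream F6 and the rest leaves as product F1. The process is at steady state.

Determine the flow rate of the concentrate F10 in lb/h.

271.3 lb/h

Overall CaCl2 balance (none leaves overhead): CaCl2 in fresh feed = CaCl2 in product, i.e. 1780×0.063 = (1−0.433)·F10·0.729.
F10 = 112.14/(0.729×0.567) = 271.3 lb/h.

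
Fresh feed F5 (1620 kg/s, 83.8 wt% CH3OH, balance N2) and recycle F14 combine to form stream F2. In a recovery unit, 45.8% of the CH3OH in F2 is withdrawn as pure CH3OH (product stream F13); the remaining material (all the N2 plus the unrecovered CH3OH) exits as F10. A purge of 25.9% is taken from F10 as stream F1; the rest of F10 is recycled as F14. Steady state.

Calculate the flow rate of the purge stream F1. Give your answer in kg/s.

N2 enters only via F5 and leaves only via the purge: 1620×0.162 = 0.259×(N2 in F10), and the recovery unit passes all N2, so N2 in F2 = N2 in F10 = 1013.3 kg/s.
CH3OH in F2: m_A = 1620×0.838 + (1−0.259)·(1−0.458)·m_A, so m_A = 1357.6/0.5984 = 2268.7 kg/s.
F10 = (1−0.458)×2268.7 + 1013.3 = 2242.9 kg/s.
Purge F1 = 0.259×2242.9 = 580.92 kg/s.

580.9 kg/s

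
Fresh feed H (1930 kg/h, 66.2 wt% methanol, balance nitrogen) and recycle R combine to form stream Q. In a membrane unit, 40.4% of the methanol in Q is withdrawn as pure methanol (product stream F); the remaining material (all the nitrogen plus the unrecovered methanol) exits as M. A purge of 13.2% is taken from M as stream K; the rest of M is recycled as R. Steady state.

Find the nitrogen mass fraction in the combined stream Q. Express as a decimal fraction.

nitrogen enters only via H and leaves only via the purge: 1930×0.338 = 0.132×(nitrogen in M), and the membrane unit passes all nitrogen, so nitrogen in Q = nitrogen in M = 4942 kg/h.
methanol in Q: m_A = 1930×0.662 + (1−0.132)·(1−0.404)·m_A, so m_A = 1277.7/0.4827 = 2647.1 kg/h.
Q = 2647.1 + 4942 = 7589 kg/h.
nitrogen fraction in Q = 4942/7589 = 0.6512.

0.6512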